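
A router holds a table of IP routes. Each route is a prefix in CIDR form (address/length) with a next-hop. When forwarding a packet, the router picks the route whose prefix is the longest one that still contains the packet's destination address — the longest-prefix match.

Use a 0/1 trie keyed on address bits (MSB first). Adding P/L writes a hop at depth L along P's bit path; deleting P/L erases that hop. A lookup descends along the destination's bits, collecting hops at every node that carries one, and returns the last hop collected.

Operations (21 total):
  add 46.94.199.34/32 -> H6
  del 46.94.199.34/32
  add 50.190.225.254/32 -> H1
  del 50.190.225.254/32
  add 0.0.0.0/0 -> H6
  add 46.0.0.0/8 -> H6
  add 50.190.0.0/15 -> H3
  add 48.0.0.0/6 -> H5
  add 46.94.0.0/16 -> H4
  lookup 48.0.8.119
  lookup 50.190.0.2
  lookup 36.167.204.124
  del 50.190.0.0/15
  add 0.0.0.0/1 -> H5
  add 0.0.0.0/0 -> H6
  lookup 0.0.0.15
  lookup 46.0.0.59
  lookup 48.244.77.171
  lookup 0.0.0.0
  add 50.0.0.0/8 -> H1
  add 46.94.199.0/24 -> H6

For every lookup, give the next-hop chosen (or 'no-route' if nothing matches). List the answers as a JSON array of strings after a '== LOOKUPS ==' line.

Process each operation:
  + 46.94.199.34/32 (H6) depth=32
  del 46.94.199.34/32 (clear depth 32)
  + 50.190.225.254/32 (H1) depth=32
  del 50.190.225.254/32 (clear depth 32)
  + 0.0.0.0/0 (H6) depth=0
  + 46.0.0.0/8 (H6) depth=8
  + 50.190.0.0/15 (H3) depth=15
  + 48.0.0.0/6 (H5) depth=6
  + 46.94.0.0/16 (H4) depth=16
  Q 48.0.8.119: descend 001100 ; hops seen [H6,H5] ; pick H5
  Q 50.190.0.2: descend 0011001010111110 ; hops seen [H6,H5,H3] ; pick H3
  Q 36.167.204.124: descend 0010 ; hops seen [H6] ; pick H6
  del 50.190.0.0/15 (clear depth 15)
  + 0.0.0.0/1 (H5) depth=1
  + 0.0.0.0/0 (H6) depth=0
  Q 0.0.0.15: descend 00 ; hops seen [H6,H5] ; pick H5
  Q 46.0.0.59: descend 001011100 ; hops seen [H6,H5,H6] ; pick H6
  Q 48.244.77.171: descend 001100 ; hops seen [H6,H5,H5] ; pick H5
  Q 0.0.0.0: descend 00 ; hops seen [H6,H5] ; pick H5
  + 50.0.0.0/8 (H1) depth=8
  + 46.94.199.0/24 (H6) depth=24

== LOOKUPS ==
["H5","H3","H6","H5","H6","H5","H5"]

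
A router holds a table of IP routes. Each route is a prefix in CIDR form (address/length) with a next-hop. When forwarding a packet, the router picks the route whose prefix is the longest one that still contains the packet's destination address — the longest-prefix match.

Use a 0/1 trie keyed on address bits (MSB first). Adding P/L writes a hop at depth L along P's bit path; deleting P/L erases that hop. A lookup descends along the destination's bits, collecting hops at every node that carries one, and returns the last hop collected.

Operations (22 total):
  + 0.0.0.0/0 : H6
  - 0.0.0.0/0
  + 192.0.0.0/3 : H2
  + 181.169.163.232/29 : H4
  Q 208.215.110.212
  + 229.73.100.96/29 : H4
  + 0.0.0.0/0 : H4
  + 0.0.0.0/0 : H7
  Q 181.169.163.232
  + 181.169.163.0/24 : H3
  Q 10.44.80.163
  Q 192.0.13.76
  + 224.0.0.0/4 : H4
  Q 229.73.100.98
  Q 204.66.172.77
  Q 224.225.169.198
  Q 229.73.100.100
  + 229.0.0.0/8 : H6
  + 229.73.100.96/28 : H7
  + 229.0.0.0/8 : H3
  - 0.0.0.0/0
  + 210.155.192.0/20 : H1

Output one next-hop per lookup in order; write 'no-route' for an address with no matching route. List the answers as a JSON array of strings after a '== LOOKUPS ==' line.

Trace:
  add 0.0.0.0/0 -> H6 at depth 0
  - 0.0.0.0/0 clear@0
  add 192.0.0.0/3 -> H2 at depth 3
  add 181.169.163.232/29 -> H4 at depth 29
  Q 208.215.110.212: descend 110 ; hops seen [H2] ; pick H2
  add 229.73.100.96/29 -> H4 at depth 29
  add 0.0.0.0/0 -> H4 at depth 0
  add 0.0.0.0/0 -> H7 at depth 0
  Q 181.169.163.232: descend 10110101101010011010001111101 ; hops seen [H7,H4] ; pick H4
  add 181.169.163.0/24 -> H3 at depth 24
  Q 10.44.80.163: descend ε ; hops seen [H7] ; pick H7
  Q 192.0.13.76: descend 110 ; hops seen [H7,H2] ; pick H2
  add 224.0.0.0/4 -> H4 at depth 4
  Q 229.73.100.98: descend 11100101010010010110010001100 ; hops seen [H7,H4,H4] ; pick H4
  Q 204.66.172.77: descend 110 ; hops seen [H7,H2] ; pick H2
  Q 224.225.169.198: descend 11100 ; hops seen [H7,H4] ; pick H4
  Q 229.73.100.100: descend 11100101010010010110010001100 ; hops seen [H7,H4,H4] ; pick H4
  add 229.0.0.0/8 -> H6 at depth 8
  add 229.73.100.96/28 -> H7 at depth 28
  add 229.0.0.0/8 -> H3 at depth 8
  - 0.0.0.0/0 clear@0
  add 210.155.192.0/20 -> H1 at depth 20

== LOOKUPS ==
["H2","H4","H7","H2","H4","H2","H4","H4"]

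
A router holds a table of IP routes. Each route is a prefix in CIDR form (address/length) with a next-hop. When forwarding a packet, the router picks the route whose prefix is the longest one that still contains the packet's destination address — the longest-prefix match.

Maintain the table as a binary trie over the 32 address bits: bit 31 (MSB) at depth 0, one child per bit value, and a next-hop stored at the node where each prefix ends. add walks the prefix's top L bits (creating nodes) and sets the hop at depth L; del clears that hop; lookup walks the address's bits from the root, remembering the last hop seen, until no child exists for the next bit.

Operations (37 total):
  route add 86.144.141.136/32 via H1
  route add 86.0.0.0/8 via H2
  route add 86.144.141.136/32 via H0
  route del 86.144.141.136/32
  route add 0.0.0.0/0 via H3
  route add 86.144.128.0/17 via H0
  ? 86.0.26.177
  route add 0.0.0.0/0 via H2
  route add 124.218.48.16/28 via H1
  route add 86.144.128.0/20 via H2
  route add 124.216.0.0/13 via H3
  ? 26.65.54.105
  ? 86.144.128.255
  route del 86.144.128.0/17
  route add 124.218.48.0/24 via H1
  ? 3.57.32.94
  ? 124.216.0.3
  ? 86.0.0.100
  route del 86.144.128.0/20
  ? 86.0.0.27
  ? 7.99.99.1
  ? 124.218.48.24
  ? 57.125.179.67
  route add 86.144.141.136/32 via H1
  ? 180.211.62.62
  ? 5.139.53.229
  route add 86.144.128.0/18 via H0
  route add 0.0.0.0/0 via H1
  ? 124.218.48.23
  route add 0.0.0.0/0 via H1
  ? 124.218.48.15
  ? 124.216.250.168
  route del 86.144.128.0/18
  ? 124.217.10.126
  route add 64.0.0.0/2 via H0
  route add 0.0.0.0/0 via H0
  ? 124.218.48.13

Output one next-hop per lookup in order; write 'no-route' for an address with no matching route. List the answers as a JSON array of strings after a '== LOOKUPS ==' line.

Trace:
  + 86.144.141.136/32 (H1) depth=32
  + 86.0.0.0/8 (H2) depth=8
  + 86.144.141.136/32 (H0) depth=32
  del 86.144.141.136/32 (clear depth 32)
  + 0.0.0.0/0 (H3) depth=0
  + 86.144.128.0/17 (H0) depth=17
  ? 86.0.26.177  path d0:H3→d1:-→d2:-→d3:-→d4:-→d5:-→d6:-→d7:-→d8:H2  best=H2
  + 0.0.0.0/0 (H2) depth=0
  + 124.218.48.16/28 (H1) depth=28
  + 86.144.128.0/20 (H2) depth=20
  + 124.216.0.0/13 (H3) depth=13
  ? 26.65.54.105  path d0:H2→d1:-  best=H2
  ? 86.144.128.255  path d0:H2→d1:-→d2:-→d3:-→d4:-→d5:-→d6:-→d7:-→d8:H2→d9:-→d10:-→d11:-→d12:-→d13:-→d14:-→d15:-→d16:-→d17:H0→d18:-→d19:-→d20:H2  best=H2
  del 86.144.128.0/17 (clear depth 17)
  + 124.218.48.0/24 (H1) depth=24
  ? 3.57.32.94  path d0:H2→d1:-  best=H2
  ? 124.216.0.3  path d0:H2→d1:-→d2:-→d3:-→d4:-→d5:-→d6:-→d7:-→d8:-→d9:-→d10:-→d11:-→d12:-→d13:H3→d14:-  best=H3
  ? 86.0.0.100  path d0:H2→d1:-→d2:-→d3:-→d4:-→d5:-→d6:-→d7:-→d8:H2  best=H2
  del 86.144.128.0/20 (clear depth 20)
  ? 86.0.0.27  path d0:H2→d1:-→d2:-→d3:-→d4:-→d5:-→d6:-→d7:-→d8:H2  best=H2
  ? 7.99.99.1  path d0:H2→d1:-  best=H2
  ? 124.218.48.24  path d0:H2→d1:-→d2:-→d3:-→d4:-→d5:-→d6:-→d7:-→d8:-→d9:-→d10:-→d11:-→d12:-→d13:H3→d14:-→d15:-→d16:-→d17:-→d18:-→d19:-→d20:-→d21:-→d22:-→d23:-→d24:H1→d25:-→d26:-→d27:-→d28:H1  best=H1
  ? 57.125.179.67  path d0:H2→d1:-  best=H2
  + 86.144.141.136/32 (H1) depth=32
  ? 180.211.62.62  path d0:H2  best=H2
  ? 5.139.53.229  path d0:H2→d1:-  best=H2
  + 86.144.128.0/18 (H0) depth=18
  + 0.0.0.0/0 (H1) depth=0
  ? 124.218.48.23  path d0:H1→d1:-→d2:-→d3:-→d4:-→d5:-→d6:-→d7:-→d8:-→d9:-→d10:-→d11:-→d12:-→d13:H3→d14:-→d15:-→d16:-→d17:-→d18:-→d19:-→d20:-→d21:-→d22:-→d23:-→d24:H1→d25:-→d26:-→d27:-→d28:H1  best=H1
  + 0.0.0.0/0 (H1) depth=0
  ? 124.218.48.15  path d0:H1→d1:-→d2:-→d3:-→d4:-→d5:-→d6:-→d7:-→d8:-→d9:-→d10:-→d11:-→d12:-→d13:H3→d14:-→d15:-→d16:-→d17:-→d18:-→d19:-→d20:-→d21:-→d22:-→d23:-→d24:H1→d25:-→d26:-→d27:-  best=H1
  ? 124.216.250.168  path d0:H1→d1:-→d2:-→d3:-→d4:-→d5:-→d6:-→d7:-→d8:-→d9:-→d10:-→d11:-→d12:-→d13:H3→d14:-  best=H3
  del 86.144.128.0/18 (clear depth 18)
  ? 124.217.10.126  path d0:H1→d1:-→d2:-→d3:-→d4:-→d5:-→d6:-→d7:-→d8:-→d9:-→d10:-→d11:-→d12:-→d13:H3→d14:-  best=H3
  + 64.0.0.0/2 (H0) depth=2
  + 0.0.0.0/0 (H0) depth=0
  ? 124.218.48.13  path d0:H0→d1:-→d2:H0→d3:-→d4:-→d5:-→d6:-→d7:-→d8:-→d9:-→d10:-→d11:-→d12:-→d13:H3→d14:-→d15:-→d16:-→d17:-→d18:-→d19:-→d20:-→d21:-→d22:-→d23:-→d24:H1→d25:-→d26:-→d27:-  best=H1

== LOOKUPS ==
["H2","H2","H2","H2","H3","H2","H2","H2","H1","H2","H2","H2","H1","H1","H3","H3","H1"]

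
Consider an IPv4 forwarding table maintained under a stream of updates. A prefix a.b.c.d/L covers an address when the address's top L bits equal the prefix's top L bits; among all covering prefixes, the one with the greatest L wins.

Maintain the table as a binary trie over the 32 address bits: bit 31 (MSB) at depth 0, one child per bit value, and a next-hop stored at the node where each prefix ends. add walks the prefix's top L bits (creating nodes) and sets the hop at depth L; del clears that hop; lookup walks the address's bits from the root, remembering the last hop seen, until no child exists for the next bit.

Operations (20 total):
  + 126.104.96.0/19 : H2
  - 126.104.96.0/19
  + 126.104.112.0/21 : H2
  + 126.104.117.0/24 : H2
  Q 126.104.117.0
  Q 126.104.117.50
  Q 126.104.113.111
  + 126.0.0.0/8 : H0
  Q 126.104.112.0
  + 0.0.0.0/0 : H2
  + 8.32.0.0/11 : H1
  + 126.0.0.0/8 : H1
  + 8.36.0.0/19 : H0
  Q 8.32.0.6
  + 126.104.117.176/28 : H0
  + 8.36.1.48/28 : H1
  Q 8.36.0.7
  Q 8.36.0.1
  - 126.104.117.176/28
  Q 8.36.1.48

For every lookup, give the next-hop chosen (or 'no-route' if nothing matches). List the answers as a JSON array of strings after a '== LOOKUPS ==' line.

Trace:
  add 126.104.96.0/19 -> H2 at depth 19
  del 126.104.96.0/19 (clear depth 19)
  add 126.104.112.0/21 -> H2 at depth 21
  add 126.104.117.0/24 -> H2 at depth 24
  Q 126.104.117.0: descend 011111100110100001110101 ; hops seen [H2,H2] ; pick H2
  Q 126.104.117.50: descend 011111100110100001110101 ; hops seen [H2,H2] ; pick H2
  Q 126.104.113.111: descend 011111100110100001110 ; hops seen [H2] ; pick H2
  add 126.0.0.0/8 -> H0 at depth 8
  Q 126.104.112.0: descend 011111100110100001110 ; hops seen [H0,H2] ; pick H2
  add 0.0.0.0/0 -> H2 at depth 0
  add 8.32.0.0/11 -> H1 at depth 11
  add 126.0.0.0/8 -> H1 at depth 8
  add 8.36.0.0/19 -> H0 at depth 19
  Q 8.32.0.6: descend 0000100000100 ; hops seen [H2,H1] ; pick H1
  add 126.104.117.176/28 -> H0 at depth 28
  add 8.36.1.48/28 -> H1 at depth 28
  Q 8.36.0.7: descend 00001000001001000000000 ; hops seen [H2,H1,H0] ; pick H0
  Q 8.36.0.1: descend 00001000001001000000000 ; hops seen [H2,H1,H0] ; pick H0
  del 126.104.117.176/28 (clear depth 28)
  Q 8.36.1.48: descend 0000100000100100000000010011 ; hops seen [H2,H1,H0,H1] ; pick H1

== LOOKUPS ==
["H2","H2","H2","H2","H1","H0","H0","H1"]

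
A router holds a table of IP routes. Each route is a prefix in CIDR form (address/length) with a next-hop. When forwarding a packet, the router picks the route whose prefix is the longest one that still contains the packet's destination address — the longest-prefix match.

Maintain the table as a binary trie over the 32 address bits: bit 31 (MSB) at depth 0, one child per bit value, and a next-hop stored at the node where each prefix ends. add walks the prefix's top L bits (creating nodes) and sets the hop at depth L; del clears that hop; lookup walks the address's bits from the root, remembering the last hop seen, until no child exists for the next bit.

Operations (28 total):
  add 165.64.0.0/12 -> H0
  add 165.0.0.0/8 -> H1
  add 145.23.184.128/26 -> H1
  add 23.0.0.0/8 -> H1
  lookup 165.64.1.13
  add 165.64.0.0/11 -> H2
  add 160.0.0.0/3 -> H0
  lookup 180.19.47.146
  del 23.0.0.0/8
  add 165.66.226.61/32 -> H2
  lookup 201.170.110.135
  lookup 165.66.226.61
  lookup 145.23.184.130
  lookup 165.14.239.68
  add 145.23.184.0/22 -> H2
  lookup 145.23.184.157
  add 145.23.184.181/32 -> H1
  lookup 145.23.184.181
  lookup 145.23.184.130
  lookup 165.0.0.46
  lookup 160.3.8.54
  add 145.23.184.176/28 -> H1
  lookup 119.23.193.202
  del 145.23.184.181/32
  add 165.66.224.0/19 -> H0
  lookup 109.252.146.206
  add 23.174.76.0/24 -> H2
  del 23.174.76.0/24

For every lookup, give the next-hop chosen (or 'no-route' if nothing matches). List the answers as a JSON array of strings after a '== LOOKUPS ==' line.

Trace:
  + 165.64.0.0/12 (H0) depth=12
  + 165.0.0.0/8 (H1) depth=8
  + 145.23.184.128/26 (H1) depth=26
  + 23.0.0.0/8 (H1) depth=8
  Q 165.64.1.13: descend 101001010100 ; hops seen [H1,H0] ; pick H0
  + 165.64.0.0/11 (H2) depth=11
  + 160.0.0.0/3 (H0) depth=3
  Q 180.19.47.146: descend 101 ; hops seen [H0] ; pick H0
  - 23.0.0.0/8 clear@8
  + 165.66.226.61/32 (H2) depth=32
  Q 201.170.110.135: descend 1 ; hops seen [∅] ; pick no-route
  Q 165.66.226.61: descend 10100101010000101110001000111101 ; hops seen [H0,H1,H2,H0,H2] ; pick H2
  Q 145.23.184.130: descend 10010001000101111011100010 ; hops seen [H1] ; pick H1
  Q 165.14.239.68: descend 101001010 ; hops seen [H0,H1] ; pick H1
  + 145.23.184.0/22 (H2) depth=22
  Q 145.23.184.157: descend 10010001000101111011100010 ; hops seen [H2,H1] ; pick H1
  + 145.23.184.181/32 (H1) depth=32
  Q 145.23.184.181: descend 10010001000101111011100010110101 ; hops seen [H2,H1,H1] ; pick H1
  Q 145.23.184.130: descend 10010001000101111011100010 ; hops seen [H2,H1] ; pick H1
  Q 165.0.0.46: descend 101001010 ; hops seen [H0,H1] ; pick H1
  Q 160.3.8.54: descend 10100 ; hops seen [H0] ; pick H0
  + 145.23.184.176/28 (H1) depth=28
  Q 119.23.193.202: descend 0 ; hops seen [∅] ; pick no-route
  - 145.23.184.181/32 clear@32
  + 165.66.224.0/19 (H0) depth=19
  Q 109.252.146.206: descend 0 ; hops seen [∅] ; pick no-route
  + 23.174.76.0/24 (H2) depth=24
  - 23.174.76.0/24 clear@24

== LOOKUPS ==
["H0","H0","no-route","H2","H1","H1","H1","H1","H1","H1","H0","no-route","no-route"]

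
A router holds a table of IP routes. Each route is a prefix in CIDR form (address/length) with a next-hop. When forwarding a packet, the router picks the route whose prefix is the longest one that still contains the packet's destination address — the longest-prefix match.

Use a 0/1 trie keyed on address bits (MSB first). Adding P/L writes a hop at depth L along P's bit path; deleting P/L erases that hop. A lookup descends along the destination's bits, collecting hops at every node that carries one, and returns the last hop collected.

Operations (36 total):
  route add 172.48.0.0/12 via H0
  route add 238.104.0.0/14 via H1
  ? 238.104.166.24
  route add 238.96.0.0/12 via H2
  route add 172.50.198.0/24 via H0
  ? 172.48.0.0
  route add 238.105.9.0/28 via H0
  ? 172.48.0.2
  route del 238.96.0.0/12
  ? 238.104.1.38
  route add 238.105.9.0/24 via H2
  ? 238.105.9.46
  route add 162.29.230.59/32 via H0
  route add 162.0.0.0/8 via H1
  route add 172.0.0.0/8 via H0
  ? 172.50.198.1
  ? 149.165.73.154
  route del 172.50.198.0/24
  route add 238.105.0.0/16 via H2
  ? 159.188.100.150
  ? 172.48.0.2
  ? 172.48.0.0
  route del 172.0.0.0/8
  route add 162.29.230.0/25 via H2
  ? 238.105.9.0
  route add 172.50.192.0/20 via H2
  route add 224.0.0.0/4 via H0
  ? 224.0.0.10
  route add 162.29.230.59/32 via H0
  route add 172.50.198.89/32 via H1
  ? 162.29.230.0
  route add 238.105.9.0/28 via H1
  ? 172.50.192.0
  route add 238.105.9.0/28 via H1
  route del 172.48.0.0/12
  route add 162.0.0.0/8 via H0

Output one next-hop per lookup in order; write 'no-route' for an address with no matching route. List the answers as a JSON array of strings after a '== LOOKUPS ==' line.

Trace:
  add 172.48.0.0/12 -> H0 at depth 12
  add 238.104.0.0/14 -> H1 at depth 14
  ? 238.104.166.24  path d0:-→d1:-→d2:-→d3:-→d4:-→d5:-→d6:-→d7:-→d8:-→d9:-→d10:-→d11:-→d12:-→d13:-→d14:H1  best=H1
  add 238.96.0.0/12 -> H2 at depth 12
  add 172.50.198.0/24 -> H0 at depth 24
  ? 172.48.0.0  path d0:-→d1:-→d2:-→d3:-→d4:-→d5:-→d6:-→d7:-→d8:-→d9:-→d10:-→d11:-→d12:H0→d13:-→d14:-  best=H0
  add 238.105.9.0/28 -> H0 at depth 28
  ? 172.48.0.2  path d0:-→d1:-→d2:-→d3:-→d4:-→d5:-→d6:-→d7:-→d8:-→d9:-→d10:-→d11:-→d12:H0→d13:-→d14:-  best=H0
  - 238.96.0.0/12 clear@12
  ? 238.104.1.38  path d0:-→d1:-→d2:-→d3:-→d4:-→d5:-→d6:-→d7:-→d8:-→d9:-→d10:-→d11:-→d12:-→d13:-→d14:H1→d15:-  best=H1
  add 238.105.9.0/24 -> H2 at depth 24
  ? 238.105.9.46  path d0:-→d1:-→d2:-→d3:-→d4:-→d5:-→d6:-→d7:-→d8:-→d9:-→d10:-→d11:-→d12:-→d13:-→d14:H1→d15:-→d16:-→d17:-→d18:-→d19:-→d20:-→d21:-→d22:-→d23:-→d24:H2→d25:-→d26:-  best=H2
  add 162.29.230.59/32 -> H0 at depth 32
  add 162.0.0.0/8 -> H1 at depth 8
  add 172.0.0.0/8 -> H0 at depth 8
  ? 172.50.198.1  path d0:-→d1:-→d2:-→d3:-→d4:-→d5:-→d6:-→d7:-→d8:H0→d9:-→d10:-→d11:-→d12:H0→d13:-→d14:-→d15:-→d16:-→d17:-→d18:-→d19:-→d20:-→d21:-→d22:-→d23:-→d24:H0  best=H0
  ? 149.165.73.154  path d0:-→d1:-→d2:-  best=no-route
  - 172.50.198.0/24 clear@24
  add 238.105.0.0/16 -> H2 at depth 16
  ? 159.188.100.150  path d0:-→d1:-→d2:-  best=no-route
  ? 172.48.0.2  path d0:-→d1:-→d2:-→d3:-→d4:-→d5:-→d6:-→d7:-→d8:H0→d9:-→d10:-→d11:-→d12:H0→d13:-→d14:-  best=H0
  ? 172.48.0.0  path d0:-→d1:-→d2:-→d3:-→d4:-→d5:-→d6:-→d7:-→d8:H0→d9:-→d10:-→d11:-→d12:H0→d13:-→d14:-  best=H0
  - 172.0.0.0/8 clear@8
  add 162.29.230.0/25 -> H2 at depth 25
  ? 238.105.9.0  path d0:-→d1:-→d2:-→d3:-→d4:-→d5:-→d6:-→d7:-→d8:-→d9:-→d10:-→d11:-→d12:-→d13:-→d14:H1→d15:-→d16:H2→d17:-→d18:-→d19:-→d20:-→d21:-→d22:-→d23:-→d24:H2→d25:-→d26:-→d27:-→d28:H0  best=H0
  add 172.50.192.0/20 -> H2 at depth 20
  add 224.0.0.0/4 -> H0 at depth 4
  ? 224.0.0.10  path d0:-→d1:-→d2:-→d3:-→d4:H0  best=H0
  add 162.29.230.59/32 -> H0 at depth 32
  add 172.50.198.89/32 -> H1 at depth 32
  ? 162.29.230.0  path d0:-→d1:-→d2:-→d3:-→d4:-→d5:-→d6:-→d7:-→d8:H1→d9:-→d10:-→d11:-→d12:-→d13:-→d14:-→d15:-→d16:-→d17:-→d18:-→d19:-→d20:-→d21:-→d22:-→d23:-→d24:-→d25:H2→d26:-  best=H2
  add 238.105.9.0/28 -> H1 at depth 28
  ? 172.50.192.0  path d0:-→d1:-→d2:-→d3:-→d4:-→d5:-→d6:-→d7:-→d8:-→d9:-→d10:-→d11:-→d12:H0→d13:-→d14:-→d15:-→d16:-→d17:-→d18:-→d19:-→d20:H2→d21:-  best=H2
  add 238.105.9.0/28 -> H1 at depth 28
  - 172.48.0.0/12 clear@12
  add 162.0.0.0/8 -> H0 at depth 8

== LOOKUPS ==
["H1","H0","H0","H1","H2","H0","no-route","no-route","H0","H0","H0","H0","H2","H2"]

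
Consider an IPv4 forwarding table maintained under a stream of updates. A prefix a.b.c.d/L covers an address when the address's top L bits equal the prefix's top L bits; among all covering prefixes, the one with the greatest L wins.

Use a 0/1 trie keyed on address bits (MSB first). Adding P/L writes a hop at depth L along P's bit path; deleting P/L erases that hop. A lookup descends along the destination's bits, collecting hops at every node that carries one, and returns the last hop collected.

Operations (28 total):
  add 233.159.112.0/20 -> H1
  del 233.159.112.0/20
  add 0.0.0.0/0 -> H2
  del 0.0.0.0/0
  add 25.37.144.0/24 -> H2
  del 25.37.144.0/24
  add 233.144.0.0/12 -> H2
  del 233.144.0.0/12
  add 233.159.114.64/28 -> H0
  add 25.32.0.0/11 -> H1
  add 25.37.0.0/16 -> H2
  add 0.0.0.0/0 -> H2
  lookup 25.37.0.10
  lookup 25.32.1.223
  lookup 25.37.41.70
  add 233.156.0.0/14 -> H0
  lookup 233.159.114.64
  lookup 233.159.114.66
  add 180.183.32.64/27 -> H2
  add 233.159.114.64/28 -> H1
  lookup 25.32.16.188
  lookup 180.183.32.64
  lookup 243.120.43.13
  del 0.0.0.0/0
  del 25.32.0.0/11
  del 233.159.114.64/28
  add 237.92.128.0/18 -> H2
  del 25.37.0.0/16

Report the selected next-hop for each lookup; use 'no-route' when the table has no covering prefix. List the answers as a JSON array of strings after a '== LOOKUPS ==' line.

Process each operation:
  add 233.159.112.0/20 -> H1 at depth 20
  del 233.159.112.0/20 (clear depth 20)
  add 0.0.0.0/0 -> H2 at depth 0
  del 0.0.0.0/0 (clear depth 0)
  add 25.37.144.0/24 -> H2 at depth 24
  del 25.37.144.0/24 (clear depth 24)
  add 233.144.0.0/12 -> H2 at depth 12
  del 233.144.0.0/12 (clear depth 12)
  add 233.159.114.64/28 -> H0 at depth 28
  add 25.32.0.0/11 -> H1 at depth 11
  add 25.37.0.0/16 -> H2 at depth 16
  add 0.0.0.0/0 -> H2 at depth 0
  lookup 25.37.0.10: bits 0001100100100101 walk d0:H2→d1:-→d2:-→d3:-→d4:-→d5:-→d6:-→d7:-→d8:-→d9:-→d10:-→d11:H1→d12:-→d13:-→d14:-→d15:-→d16:H2 -> H2
  lookup 25.32.1.223: bits 0001100100100 walk d0:H2→d1:-→d2:-→d3:-→d4:-→d5:-→d6:-→d7:-→d8:-→d9:-→d10:-→d11:H1→d12:-→d13:- -> H1
  lookup 25.37.41.70: bits 0001100100100101 walk d0:H2→d1:-→d2:-→d3:-→d4:-→d5:-→d6:-→d7:-→d8:-→d9:-→d10:-→d11:H1→d12:-→d13:-→d14:-→d15:-→d16:H2 -> H2
  add 233.156.0.0/14 -> H0 at depth 14
  lookup 233.159.114.64: bits 1110100110011111011100100100 walk d0:H2→d1:-→d2:-→d3:-→d4:-→d5:-→d6:-→d7:-→d8:-→d9:-→d10:-→d11:-→d12:-→d13:-→d14:H0→d15:-→d16:-→d17:-→d18:-→d19:-→d20:-→d21:-→d22:-→d23:-→d24:-→d25:-→d26:-→d27:-→d28:H0 -> H0
  lookup 233.159.114.66: bits 1110100110011111011100100100 walk d0:H2→d1:-→d2:-→d3:-→d4:-→d5:-→d6:-→d7:-→d8:-→d9:-→d10:-→d11:-→d12:-→d13:-→d14:H0→d15:-→d16:-→d17:-→d18:-→d19:-→d20:-→d21:-→d22:-→d23:-→d24:-→d25:-→d26:-→d27:-→d28:H0 -> H0
  add 180.183.32.64/27 -> H2 at depth 27
  add 233.159.114.64/28 -> H1 at depth 28
  lookup 25.32.16.188: bits 0001100100100 walk d0:H2→d1:-→d2:-→d3:-→d4:-→d5:-→d6:-→d7:-→d8:-→d9:-→d10:-→d11:H1→d12:-→d13:- -> H1
  lookup 180.183.32.64: bits 101101001011011100100000010 walk d0:H2→d1:-→d2:-→d3:-→d4:-→d5:-→d6:-→d7:-→d8:-→d9:-→d10:-→d11:-→d12:-→d13:-→d14:-→d15:-→d16:-→d17:-→d18:-→d19:-→d20:-→d21:-→d22:-→d23:-→d24:-→d25:-→d26:-→d27:H2 -> H2
  lookup 243.120.43.13: bits 111 walk d0:H2→d1:-→d2:-→d3:- -> H2
  del 0.0.0.0/0 (clear depth 0)
  del 25.32.0.0/11 (clear depth 11)
  del 233.159.114.64/28 (clear depth 28)
  add 237.92.128.0/18 -> H2 at depth 18
  del 25.37.0.0/16 (clear depth 16)

== LOOKUPS ==
["H2","H1","H2","H0","H0","H1","H2","H2"]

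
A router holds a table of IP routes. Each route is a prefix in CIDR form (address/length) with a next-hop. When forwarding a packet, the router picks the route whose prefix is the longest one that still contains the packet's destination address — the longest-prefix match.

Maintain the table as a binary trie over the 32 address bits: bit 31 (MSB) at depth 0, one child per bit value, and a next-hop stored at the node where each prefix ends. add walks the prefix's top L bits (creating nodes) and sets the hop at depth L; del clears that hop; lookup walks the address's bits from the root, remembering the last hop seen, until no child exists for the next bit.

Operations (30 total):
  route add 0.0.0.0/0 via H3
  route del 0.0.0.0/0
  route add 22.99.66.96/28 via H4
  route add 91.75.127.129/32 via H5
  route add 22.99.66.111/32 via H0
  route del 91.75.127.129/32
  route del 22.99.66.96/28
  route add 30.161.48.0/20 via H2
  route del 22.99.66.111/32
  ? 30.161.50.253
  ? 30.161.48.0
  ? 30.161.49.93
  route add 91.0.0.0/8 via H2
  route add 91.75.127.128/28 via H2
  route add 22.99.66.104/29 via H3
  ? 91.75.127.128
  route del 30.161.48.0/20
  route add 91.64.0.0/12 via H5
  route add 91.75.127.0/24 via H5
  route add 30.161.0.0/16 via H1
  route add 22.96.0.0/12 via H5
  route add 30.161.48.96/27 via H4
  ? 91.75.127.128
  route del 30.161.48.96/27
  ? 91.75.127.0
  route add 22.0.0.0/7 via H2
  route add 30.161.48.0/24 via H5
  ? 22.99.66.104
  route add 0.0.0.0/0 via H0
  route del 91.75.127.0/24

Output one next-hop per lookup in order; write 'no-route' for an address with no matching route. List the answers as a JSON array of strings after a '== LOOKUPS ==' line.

Apply in order:
  add 0.0.0.0/0 -> H3 at depth 0
  del 0.0.0.0/0 (clear depth 0)
  add 22.99.66.96/28 -> H4 at depth 28
  add 91.75.127.129/32 -> H5 at depth 32
  add 22.99.66.111/32 -> H0 at depth 32
  del 91.75.127.129/32 (clear depth 32)
  del 22.99.66.96/28 (clear depth 28)
  add 30.161.48.0/20 -> H2 at depth 20
  del 22.99.66.111/32 (clear depth 32)
  ? 30.161.50.253  path d0:-→d1:-→d2:-→d3:-→d4:-→d5:-→d6:-→d7:-→d8:-→d9:-→d10:-→d11:-→d12:-→d13:-→d14:-→d15:-→d16:-→d17:-→d18:-→d19:-→d20:H2  best=H2
  ? 30.161.48.0  path d0:-→d1:-→d2:-→d3:-→d4:-→d5:-→d6:-→d7:-→d8:-→d9:-→d10:-→d11:-→d12:-→d13:-→d14:-→d15:-→d16:-→d17:-→d18:-→d19:-→d20:H2  best=H2
  ? 30.161.49.93  path d0:-→d1:-→d2:-→d3:-→d4:-→d5:-→d6:-→d7:-→d8:-→d9:-→d10:-→d11:-→d12:-→d13:-→d14:-→d15:-→d16:-→d17:-→d18:-→d19:-→d20:H2  best=H2
  add 91.0.0.0/8 -> H2 at depth 8
  add 91.75.127.128/28 -> H2 at depth 28
  add 22.99.66.104/29 -> H3 at depth 29
  ? 91.75.127.128  path d0:-→d1:-→d2:-→d3:-→d4:-→d5:-→d6:-→d7:-→d8:H2→d9:-→d10:-→d11:-→d12:-→d13:-→d14:-→d15:-→d16:-→d17:-→d18:-→d19:-→d20:-→d21:-→d22:-→d23:-→d24:-→d25:-→d26:-→d27:-→d28:H2→d29:-→d30:-→d31:-  best=H2
  del 30.161.48.0/20 (clear depth 20)
  add 91.64.0.0/12 -> H5 at depth 12
  add 91.75.127.0/24 -> H5 at depth 24
  add 30.161.0.0/16 -> H1 at depth 16
  add 22.96.0.0/12 -> H5 at depth 12
  add 30.161.48.96/27 -> H4 at depth 27
  ? 91.75.127.128  path d0:-→d1:-→d2:-→d3:-→d4:-→d5:-→d6:-→d7:-→d8:H2→d9:-→d10:-→d11:-→d12:H5→d13:-→d14:-→d15:-→d16:-→d17:-→d18:-→d19:-→d20:-→d21:-→d22:-→d23:-→d24:H5→d25:-→d26:-→d27:-→d28:H2→d29:-→d30:-→d31:-  best=H2
  del 30.161.48.96/27 (clear depth 27)
  ? 91.75.127.0  path d0:-→d1:-→d2:-→d3:-→d4:-→d5:-→d6:-→d7:-→d8:H2→d9:-→d10:-→d11:-→d12:H5→d13:-→d14:-→d15:-→d16:-→d17:-→d18:-→d19:-→d20:-→d21:-→d22:-→d23:-→d24:H5  best=H5
  add 22.0.0.0/7 -> H2 at depth 7
  add 30.161.48.0/24 -> H5 at depth 24
  ? 22.99.66.104  path d0:-→d1:-→d2:-→d3:-→d4:-→d5:-→d6:-→d7:H2→d8:-→d9:-→d10:-→d11:-→d12:H5→d13:-→d14:-→d15:-→d16:-→d17:-→d18:-→d19:-→d20:-→d21:-→d22:-→d23:-→d24:-→d25:-→d26:-→d27:-→d28:-→d29:H3  best=H3
  add 0.0.0.0/0 -> H0 at depth 0
  del 91.75.127.0/24 (clear depth 24)

== LOOKUPS ==
["H2","H2","H2","H2","H2","H5","H3"]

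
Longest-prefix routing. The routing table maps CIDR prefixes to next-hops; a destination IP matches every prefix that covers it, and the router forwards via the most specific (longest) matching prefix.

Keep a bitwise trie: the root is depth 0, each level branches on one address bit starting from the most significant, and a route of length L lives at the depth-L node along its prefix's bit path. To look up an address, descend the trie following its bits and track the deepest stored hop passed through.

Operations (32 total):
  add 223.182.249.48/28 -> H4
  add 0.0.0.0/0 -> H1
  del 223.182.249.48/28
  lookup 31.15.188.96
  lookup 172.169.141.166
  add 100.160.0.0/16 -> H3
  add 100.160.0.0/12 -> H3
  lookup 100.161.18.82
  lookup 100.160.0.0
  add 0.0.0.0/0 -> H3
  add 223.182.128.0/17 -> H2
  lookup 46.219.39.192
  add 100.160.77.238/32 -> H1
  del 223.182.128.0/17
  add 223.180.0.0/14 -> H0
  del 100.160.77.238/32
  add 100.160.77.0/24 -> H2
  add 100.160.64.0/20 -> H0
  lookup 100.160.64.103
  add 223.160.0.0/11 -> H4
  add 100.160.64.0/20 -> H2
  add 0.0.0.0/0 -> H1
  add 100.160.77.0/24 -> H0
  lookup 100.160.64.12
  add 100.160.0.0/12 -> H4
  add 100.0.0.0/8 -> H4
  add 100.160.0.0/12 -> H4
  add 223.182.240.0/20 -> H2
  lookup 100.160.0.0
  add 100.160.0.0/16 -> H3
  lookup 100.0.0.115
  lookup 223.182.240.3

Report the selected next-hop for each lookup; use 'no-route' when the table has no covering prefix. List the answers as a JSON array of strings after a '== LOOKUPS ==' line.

Apply in order:
  + 223.182.249.48/28 (H4) depth=28
  + 0.0.0.0/0 (H1) depth=0
  - 223.182.249.48/28 clear@28
  Q 31.15.188.96: descend ε ; hops seen [H1] ; pick H1
  Q 172.169.141.166: descend 1 ; hops seen [H1] ; pick H1
  + 100.160.0.0/16 (H3) depth=16
  + 100.160.0.0/12 (H3) depth=12
  Q 100.161.18.82: descend 011001001010000 ; hops seen [H1,H3] ; pick H3
  Q 100.160.0.0: descend 0110010010100000 ; hops seen [H1,H3,H3] ; pick H3
  + 0.0.0.0/0 (H3) depth=0
  + 223.182.128.0/17 (H2) depth=17
  Q 46.219.39.192: descend 0 ; hops seen [H3] ; pick H3
  + 100.160.77.238/32 (H1) depth=32
  - 223.182.128.0/17 clear@17
  + 223.180.0.0/14 (H0) depth=14
  - 100.160.77.238/32 clear@32
  + 100.160.77.0/24 (H2) depth=24
  + 100.160.64.0/20 (H0) depth=20
  Q 100.160.64.103: descend 01100100101000000100 ; hops seen [H3,H3,H3,H0] ; pick H0
  + 223.160.0.0/11 (H4) depth=11
  + 100.160.64.0/20 (H2) depth=20
  + 0.0.0.0/0 (H1) depth=0
  + 100.160.77.0/24 (H0) depth=24
  Q 100.160.64.12: descend 01100100101000000100 ; hops seen [H1,H3,H3,H2] ; pick H2
  + 100.160.0.0/12 (H4) depth=12
  + 100.0.0.0/8 (H4) depth=8
  + 100.160.0.0/12 (H4) depth=12
  + 223.182.240.0/20 (H2) depth=20
  Q 100.160.0.0: descend 01100100101000000 ; hops seen [H1,H4,H4,H3] ; pick H3
  + 100.160.0.0/16 (H3) depth=16
  Q 100.0.0.115: descend 01100100 ; hops seen [H1,H4] ; pick H4
  Q 223.182.240.3: descend 11011111101101101111 ; hops seen [H1,H4,H0,H2] ; pick H2

== LOOKUPS ==
["H1","H1","H3","H3","H3","H0","H2","H3","H4","H2"]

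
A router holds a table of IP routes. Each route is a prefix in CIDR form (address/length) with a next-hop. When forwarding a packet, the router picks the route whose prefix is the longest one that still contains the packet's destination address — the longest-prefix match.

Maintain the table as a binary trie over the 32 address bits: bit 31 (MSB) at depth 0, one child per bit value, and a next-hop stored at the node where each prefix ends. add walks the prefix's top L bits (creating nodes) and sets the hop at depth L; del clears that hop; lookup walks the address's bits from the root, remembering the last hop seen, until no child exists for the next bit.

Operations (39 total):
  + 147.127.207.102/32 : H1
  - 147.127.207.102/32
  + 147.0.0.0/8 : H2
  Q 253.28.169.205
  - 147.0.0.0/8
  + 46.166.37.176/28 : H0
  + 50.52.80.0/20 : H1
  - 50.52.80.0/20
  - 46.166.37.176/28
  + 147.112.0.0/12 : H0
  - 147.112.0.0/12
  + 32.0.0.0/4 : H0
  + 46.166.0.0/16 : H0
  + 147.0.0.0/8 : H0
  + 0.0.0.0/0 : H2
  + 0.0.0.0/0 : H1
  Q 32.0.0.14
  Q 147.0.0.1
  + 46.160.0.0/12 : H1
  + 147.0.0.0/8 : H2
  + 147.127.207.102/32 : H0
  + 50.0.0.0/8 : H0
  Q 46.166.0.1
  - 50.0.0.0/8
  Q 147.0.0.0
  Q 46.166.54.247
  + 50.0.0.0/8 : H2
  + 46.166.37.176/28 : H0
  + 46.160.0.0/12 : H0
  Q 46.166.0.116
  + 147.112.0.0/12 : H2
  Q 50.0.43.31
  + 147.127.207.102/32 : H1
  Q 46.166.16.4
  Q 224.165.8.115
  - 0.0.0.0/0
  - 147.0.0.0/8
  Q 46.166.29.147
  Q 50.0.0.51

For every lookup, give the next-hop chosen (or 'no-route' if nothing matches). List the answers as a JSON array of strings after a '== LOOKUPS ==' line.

Trace:
  add 147.127.207.102/32 -> H1 at depth 32
  del 147.127.207.102/32 (clear depth 32)
  add 147.0.0.0/8 -> H2 at depth 8
  lookup 253.28.169.205: bits 1 walk d0:-→d1:- -> no-route
  del 147.0.0.0/8 (clear depth 8)
  add 46.166.37.176/28 -> H0 at depth 28
  add 50.52.80.0/20 -> H1 at depth 20
  del 50.52.80.0/20 (clear depth 20)
  del 46.166.37.176/28 (clear depth 28)
  add 147.112.0.0/12 -> H0 at depth 12
  del 147.112.0.0/12 (clear depth 12)
  add 32.0.0.0/4 -> H0 at depth 4
  add 46.166.0.0/16 -> H0 at depth 16
  add 147.0.0.0/8 -> H0 at depth 8
  add 0.0.0.0/0 -> H2 at depth 0
  add 0.0.0.0/0 -> H1 at depth 0
  lookup 32.0.0.14: bits 0010 walk d0:H1→d1:-→d2:-→d3:-→d4:H0 -> H0
  lookup 147.0.0.1: bits 100100110 walk d0:H1→d1:-→d2:-→d3:-→d4:-→d5:-→d6:-→d7:-→d8:H0→d9:- -> H0
  add 46.160.0.0/12 -> H1 at depth 12
  add 147.0.0.0/8 -> H2 at depth 8
  add 147.127.207.102/32 -> H0 at depth 32
  add 50.0.0.0/8 -> H0 at depth 8
  lookup 46.166.0.1: bits 001011101010011000 walk d0:H1→d1:-→d2:-→d3:-→d4:H0→d5:-→d6:-→d7:-→d8:-→d9:-→d10:-→d11:-→d12:H1→d13:-→d14:-→d15:-→d16:H0→d17:-→d18:- -> H0
  del 50.0.0.0/8 (clear depth 8)
  lookup 147.0.0.0: bits 100100110 walk d0:H1→d1:-→d2:-→d3:-→d4:-→d5:-→d6:-→d7:-→d8:H2→d9:- -> H2
  lookup 46.166.54.247: bits 0010111010100110001 walk d0:H1→d1:-→d2:-→d3:-→d4:H0→d5:-→d6:-→d7:-→d8:-→d9:-→d10:-→d11:-→d12:H1→d13:-→d14:-→d15:-→d16:H0→d17:-→d18:-→d19:- -> H0
  add 50.0.0.0/8 -> H2 at depth 8
  add 46.166.37.176/28 -> H0 at depth 28
  add 46.160.0.0/12 -> H0 at depth 12
  lookup 46.166.0.116: bits 001011101010011000 walk d0:H1→d1:-→d2:-→d3:-→d4:H0→d5:-→d6:-→d7:-→d8:-→d9:-→d10:-→d11:-→d12:H0→d13:-→d14:-→d15:-→d16:H0→d17:-→d18:- -> H0
  add 147.112.0.0/12 -> H2 at depth 12
  lookup 50.0.43.31: bits 0011001000 walk d0:H1→d1:-→d2:-→d3:-→d4:-→d5:-→d6:-→d7:-→d8:H2→d9:-→d10:- -> H2
  add 147.127.207.102/32 -> H1 at depth 32
  lookup 46.166.16.4: bits 001011101010011000 walk d0:H1→d1:-→d2:-→d3:-→d4:H0→d5:-→d6:-→d7:-→d8:-→d9:-→d10:-→d11:-→d12:H0→d13:-→d14:-→d15:-→d16:H0→d17:-→d18:- -> H0
  lookup 224.165.8.115: bits 1 walk d0:H1→d1:- -> H1
  del 0.0.0.0/0 (clear depth 0)
  del 147.0.0.0/8 (clear depth 8)
  lookup 46.166.29.147: bits 001011101010011000 walk d0:-→d1:-→d2:-→d3:-→d4:H0→d5:-→d6:-→d7:-→d8:-→d9:-→d10:-→d11:-→d12:H0→d13:-→d14:-→d15:-→d16:H0→d17:-→d18:- -> H0
  lookup 50.0.0.51: bits 0011001000 walk d0:-→d1:-→d2:-→d3:-→d4:-→d5:-→d6:-→d7:-→d8:H2→d9:-→d10:- -> H2

== LOOKUPS ==
["no-route","H0","H0","H0","H2","H0","H0","H2","H0","H1","H0","H2"]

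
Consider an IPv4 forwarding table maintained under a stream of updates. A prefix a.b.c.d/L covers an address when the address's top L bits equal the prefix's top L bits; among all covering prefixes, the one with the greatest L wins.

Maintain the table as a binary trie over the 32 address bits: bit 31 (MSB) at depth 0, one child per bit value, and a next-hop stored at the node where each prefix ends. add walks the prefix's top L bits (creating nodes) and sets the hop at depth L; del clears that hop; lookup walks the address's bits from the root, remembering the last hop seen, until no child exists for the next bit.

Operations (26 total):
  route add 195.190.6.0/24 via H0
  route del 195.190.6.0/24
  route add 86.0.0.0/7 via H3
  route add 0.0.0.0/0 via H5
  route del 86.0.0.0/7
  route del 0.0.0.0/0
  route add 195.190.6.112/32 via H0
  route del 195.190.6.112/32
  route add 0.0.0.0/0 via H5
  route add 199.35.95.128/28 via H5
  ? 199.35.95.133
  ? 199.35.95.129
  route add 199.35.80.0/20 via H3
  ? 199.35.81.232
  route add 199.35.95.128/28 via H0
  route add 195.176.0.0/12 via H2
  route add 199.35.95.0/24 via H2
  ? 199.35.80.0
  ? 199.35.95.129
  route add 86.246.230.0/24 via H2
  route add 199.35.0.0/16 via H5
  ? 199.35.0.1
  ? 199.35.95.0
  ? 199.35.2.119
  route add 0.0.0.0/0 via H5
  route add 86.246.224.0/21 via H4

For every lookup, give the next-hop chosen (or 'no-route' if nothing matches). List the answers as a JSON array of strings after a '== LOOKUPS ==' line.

Process each operation:
  + 195.190.6.0/24 (H0) depth=24
  del 195.190.6.0/24 (clear depth 24)
  + 86.0.0.0/7 (H3) depth=7
  + 0.0.0.0/0 (H5) depth=0
  del 86.0.0.0/7 (clear depth 7)
  del 0.0.0.0/0 (clear depth 0)
  + 195.190.6.112/32 (H0) depth=32
  del 195.190.6.112/32 (clear depth 32)
  + 0.0.0.0/0 (H5) depth=0
  + 199.35.95.128/28 (H5) depth=28
  ? 199.35.95.133  path d0:H5→d1:-→d2:-→d3:-→d4:-→d5:-→d6:-→d7:-→d8:-→d9:-→d10:-→d11:-→d12:-→d13:-→d14:-→d15:-→d16:-→d17:-→d18:-→d19:-→d20:-→d21:-→d22:-→d23:-→d24:-→d25:-→d26:-→d27:-→d28:H5  best=H5
  ? 199.35.95.129  path d0:H5→d1:-→d2:-→d3:-→d4:-→d5:-→d6:-→d7:-→d8:-→d9:-→d10:-→d11:-→d12:-→d13:-→d14:-→d15:-→d16:-→d17:-→d18:-→d19:-→d20:-→d21:-→d22:-→d23:-→d24:-→d25:-→d26:-→d27:-→d28:H5  best=H5
  + 199.35.80.0/20 (H3) depth=20
  ? 199.35.81.232  path d0:H5→d1:-→d2:-→d3:-→d4:-→d5:-→d6:-→d7:-→d8:-→d9:-→d10:-→d11:-→d12:-→d13:-→d14:-→d15:-→d16:-→d17:-→d18:-→d19:-→d20:H3  best=H3
  + 199.35.95.128/28 (H0) depth=28
  + 195.176.0.0/12 (H2) depth=12
  + 199.35.95.0/24 (H2) depth=24
  ? 199.35.80.0  path d0:H5→d1:-→d2:-→d3:-→d4:-→d5:-→d6:-→d7:-→d8:-→d9:-→d10:-→d11:-→d12:-→d13:-→d14:-→d15:-→d16:-→d17:-→d18:-→d19:-→d20:H3  best=H3
  ? 199.35.95.129  path d0:H5→d1:-→d2:-→d3:-→d4:-→d5:-→d6:-→d7:-→d8:-→d9:-→d10:-→d11:-→d12:-→d13:-→d14:-→d15:-→d16:-→d17:-→d18:-→d19:-→d20:H3→d21:-→d22:-→d23:-→d24:H2→d25:-→d26:-→d27:-→d28:H0  best=H0
  + 86.246.230.0/24 (H2) depth=24
  + 199.35.0.0/16 (H5) depth=16
  ? 199.35.0.1  path d0:H5→d1:-→d2:-→d3:-→d4:-→d5:-→d6:-→d7:-→d8:-→d9:-→d10:-→d11:-→d12:-→d13:-→d14:-→d15:-→d16:H5→d17:-  best=H5
  ? 199.35.95.0  path d0:H5→d1:-→d2:-→d3:-→d4:-→d5:-→d6:-→d7:-→d8:-→d9:-→d10:-→d11:-→d12:-→d13:-→d14:-→d15:-→d16:H5→d17:-→d18:-→d19:-→d20:H3→d21:-→d22:-→d23:-→d24:H2  best=H2
  ? 199.35.2.119  path d0:H5→d1:-→d2:-→d3:-→d4:-→d5:-→d6:-→d7:-→d8:-→d9:-→d10:-→d11:-→d12:-→d13:-→d14:-→d15:-→d16:H5→d17:-  best=H5
  + 0.0.0.0/0 (H5) depth=0
  + 86.246.224.0/21 (H4) depth=21

== LOOKUPS ==
["H5","H5","H3","H3","H0","H5","H2","H5"]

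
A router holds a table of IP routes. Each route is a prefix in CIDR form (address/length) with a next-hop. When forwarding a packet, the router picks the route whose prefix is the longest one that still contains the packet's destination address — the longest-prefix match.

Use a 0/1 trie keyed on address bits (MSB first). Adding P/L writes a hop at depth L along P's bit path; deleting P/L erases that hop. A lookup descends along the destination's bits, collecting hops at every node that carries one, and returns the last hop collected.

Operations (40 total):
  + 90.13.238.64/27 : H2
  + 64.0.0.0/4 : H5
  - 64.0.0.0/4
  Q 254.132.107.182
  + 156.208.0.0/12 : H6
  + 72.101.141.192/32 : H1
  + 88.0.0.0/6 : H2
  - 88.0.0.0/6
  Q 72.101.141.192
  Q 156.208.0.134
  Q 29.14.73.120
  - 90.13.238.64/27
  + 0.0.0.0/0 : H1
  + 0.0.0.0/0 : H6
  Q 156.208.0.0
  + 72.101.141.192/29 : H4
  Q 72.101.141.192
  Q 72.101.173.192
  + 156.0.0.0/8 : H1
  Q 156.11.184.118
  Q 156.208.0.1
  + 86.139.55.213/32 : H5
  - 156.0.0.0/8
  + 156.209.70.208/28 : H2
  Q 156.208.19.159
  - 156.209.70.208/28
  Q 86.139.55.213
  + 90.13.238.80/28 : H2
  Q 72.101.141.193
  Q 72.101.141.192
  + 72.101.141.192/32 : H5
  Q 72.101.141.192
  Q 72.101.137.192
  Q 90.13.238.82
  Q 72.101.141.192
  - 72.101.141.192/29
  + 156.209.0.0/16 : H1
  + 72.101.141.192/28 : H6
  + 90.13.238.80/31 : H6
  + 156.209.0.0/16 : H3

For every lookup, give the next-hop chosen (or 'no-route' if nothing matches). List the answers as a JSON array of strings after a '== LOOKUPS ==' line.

Trace:
  + 90.13.238.64/27 (H2) depth=27
  + 64.0.0.0/4 (H5) depth=4
  - 64.0.0.0/4 clear@4
  lookup 254.132.107.182: bits ε walk d0:- -> no-route
  + 156.208.0.0/12 (H6) depth=12
  + 72.101.141.192/32 (H1) depth=32
  + 88.0.0.0/6 (H2) depth=6
  - 88.0.0.0/6 clear@6
  lookup 72.101.141.192: bits 01001000011001011000110111000000 walk d0:-→d1:-→d2:-→d3:-→d4:-→d5:-→d6:-→d7:-→d8:-→d9:-→d10:-→d11:-→d12:-→d13:-→d14:-→d15:-→d16:-→d17:-→d18:-→d19:-→d20:-→d21:-→d22:-→d23:-→d24:-→d25:-→d26:-→d27:-→d28:-→d29:-→d30:-→d31:-→d32:H1 -> H1
  lookup 156.208.0.134: bits 100111001101 walk d0:-→d1:-→d2:-→d3:-→d4:-→d5:-→d6:-→d7:-→d8:-→d9:-→d10:-→d11:-→d12:H6 -> H6
  lookup 29.14.73.120: bits 0 walk d0:-→d1:- -> no-route
  - 90.13.238.64/27 clear@27
  + 0.0.0.0/0 (H1) depth=0
  + 0.0.0.0/0 (H6) depth=0
  lookup 156.208.0.0: bits 100111001101 walk d0:H6→d1:-→d2:-→d3:-→d4:-→d5:-→d6:-→d7:-→d8:-→d9:-→d10:-→d11:-→d12:H6 -> H6
  + 72.101.141.192/29 (H4) depth=29
  lookup 72.101.141.192: bits 01001000011001011000110111000000 walk d0:H6→d1:-→d2:-→d3:-→d4:-→d5:-→d6:-→d7:-→d8:-→d9:-→d10:-→d11:-→d12:-→d13:-→d14:-→d15:-→d16:-→d17:-→d18:-→d19:-→d20:-→d21:-→d22:-→d23:-→d24:-→d25:-→d26:-→d27:-→d28:-→d29:H4→d30:-→d31:-→d32:H1 -> H1
  lookup 72.101.173.192: bits 010010000110010110 walk d0:H6→d1:-→d2:-→d3:-→d4:-→d5:-→d6:-→d7:-→d8:-→d9:-→d10:-→d11:-→d12:-→d13:-→d14:-→d15:-→d16:-→d17:-→d18:- -> H6
  + 156.0.0.0/8 (H1) depth=8
  lookup 156.11.184.118: bits 10011100 walk d0:H6→d1:-→d2:-→d3:-→d4:-→d5:-→d6:-→d7:-→d8:H1 -> H1
  lookup 156.208.0.1: bits 100111001101 walk d0:H6→d1:-→d2:-→d3:-→d4:-→d5:-→d6:-→d7:-→d8:H1→d9:-→d10:-→d11:-→d12:H6 -> H6
  + 86.139.55.213/32 (H5) depth=32
  - 156.0.0.0/8 clear@8
  + 156.209.70.208/28 (H2) depth=28
  lookup 156.208.19.159: bits 100111001101000 walk d0:H6→d1:-→d2:-→d3:-→d4:-→d5:-→d6:-→d7:-→d8:-→d9:-→d10:-→d11:-→d12:H6→d13:-→d14:-→d15:- -> H6
  - 156.209.70.208/28 clear@28
  lookup 86.139.55.213: bits 01010110100010110011011111010101 walk d0:H6→d1:-→d2:-→d3:-→d4:-→d5:-→d6:-→d7:-→d8:-→d9:-→d10:-→d11:-→d12:-→d13:-→d14:-→d15:-→d16:-→d17:-→d18:-→d19:-→d20:-→d21:-→d22:-→d23:-→d24:-→d25:-→d26:-→d27:-→d28:-→d29:-→d30:-→d31:-→d32:H5 -> H5
  + 90.13.238.80/28 (H2) depth=28
  lookup 72.101.141.193: bits 0100100001100101100011011100000 walk d0:H6→d1:-→d2:-→d3:-→d4:-→d5:-→d6:-→d7:-→d8:-→d9:-→d10:-→d11:-→d12:-→d13:-→d14:-→d15:-→d16:-→d17:-→d18:-→d19:-→d20:-→d21:-→d22:-→d23:-→d24:-→d25:-→d26:-→d27:-→d28:-→d29:H4→d30:-→d31:- -> H4
  lookup 72.101.141.192: bits 01001000011001011000110111000000 walk d0:H6→d1:-→d2:-→d3:-→d4:-→d5:-→d6:-→d7:-→d8:-→d9:-→d10:-→d11:-→d12:-→d13:-→d14:-→d15:-→d16:-→d17:-→d18:-→d19:-→d20:-→d21:-→d22:-→d23:-→d24:-→d25:-→d26:-→d27:-→d28:-→d29:H4→d30:-→d31:-→d32:H1 -> H1
  + 72.101.141.192/32 (H5) depth=32
  lookup 72.101.141.192: bits 01001000011001011000110111000000 walk d0:H6→d1:-→d2:-→d3:-→d4:-→d5:-→d6:-→d7:-→d8:-→d9:-→d10:-→d11:-→d12:-→d13:-→d14:-→d15:-→d16:-→d17:-→d18:-→d19:-→d20:-→d21:-→d22:-→d23:-→d24:-→d25:-→d26:-→d27:-→d28:-→d29:H4→d30:-→d31:-→d32:H5 -> H5
  lookup 72.101.137.192: bits 010010000110010110001 walk d0:H6→d1:-→d2:-→d3:-→d4:-→d5:-→d6:-→d7:-→d8:-→d9:-→d10:-→d11:-→d12:-→d13:-→d14:-→d15:-→d16:-→d17:-→d18:-→d19:-→d20:-→d21:- -> H6
  lookup 90.13.238.82: bits 0101101000001101111011100101 walk d0:H6→d1:-→d2:-→d3:-→d4:-→d5:-→d6:-→d7:-→d8:-→d9:-→d10:-→d11:-→d12:-→d13:-→d14:-→d15:-→d16:-→d17:-→d18:-→d19:-→d20:-→d21:-→d22:-→d23:-→d24:-→d25:-→d26:-→d27:-→d28:H2 -> H2
  lookup 72.101.141.192: bits 01001000011001011000110111000000 walk d0:H6→d1:-→d2:-→d3:-→d4:-→d5:-→d6:-→d7:-→d8:-→d9:-→d10:-→d11:-→d12:-→d13:-→d14:-→d15:-→d16:-→d17:-→d18:-→d19:-→d20:-→d21:-→d22:-→d23:-→d24:-→d25:-→d26:-→d27:-→d28:-→d29:H4→d30:-→d31:-→d32:H5 -> H5
  - 72.101.141.192/29 clear@29
  + 156.209.0.0/16 (H1) depth=16
  + 72.101.141.192/28 (H6) depth=28
  + 90.13.238.80/31 (H6) depth=31
  + 156.209.0.0/16 (H3) depth=16

== LOOKUPS ==
["no-route","H1","H6","no-route","H6","H1","H6","H1","H6","H6","H5","H4","H1","H5","H6","H2","H5"]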